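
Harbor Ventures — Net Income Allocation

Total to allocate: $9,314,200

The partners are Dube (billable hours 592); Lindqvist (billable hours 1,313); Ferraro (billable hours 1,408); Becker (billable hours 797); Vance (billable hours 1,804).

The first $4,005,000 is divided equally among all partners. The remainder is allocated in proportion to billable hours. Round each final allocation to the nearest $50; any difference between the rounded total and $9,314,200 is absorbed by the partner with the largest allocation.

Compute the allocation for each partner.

Dube: $1,332,450; Lindqvist: $1,979,700; Ferraro: $2,065,000; Becker: $1,516,500; Vance: $2,420,550

$4,005,000 shared equally gives $801,000 per partner.
Remainder $5,309,200 by billable hours (total 5,914): Dube 531,458.64 → $531,450; Lindqvist 1,178,724.99 → $1,178,700; Ferraro 1,264,009.74 → $1,264,000; Becker 715,494.15 → $715,500; Vance 1,619,512.48 → $1,619,500.
Rounding difference +$50 on remainder applied to Vance.
Totals: Dube $801,000 + $531,450 = $1,332,450; Lindqvist $801,000 + $1,178,700 = $1,979,700; Ferraro $801,000 + $1,264,000 = $2,065,000; Becker $801,000 + $715,500 = $1,516,500; Vance $801,000 + $1,619,550 = $2,420,550.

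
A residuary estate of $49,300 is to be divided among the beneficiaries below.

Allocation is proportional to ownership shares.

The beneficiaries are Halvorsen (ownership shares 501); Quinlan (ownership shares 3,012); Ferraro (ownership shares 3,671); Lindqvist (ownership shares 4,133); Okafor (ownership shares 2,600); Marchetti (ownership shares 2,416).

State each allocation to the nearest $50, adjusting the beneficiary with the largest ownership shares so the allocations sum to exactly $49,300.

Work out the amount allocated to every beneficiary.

Halvorsen: $1,500; Quinlan: $9,100; Ferraro: $11,100; Lindqvist: $12,450; Okafor: $7,850; Marchetti: $7,300

Combined ownership shares = 16,333.
Raw shares: Halvorsen 501/16,333 × $49,300 = 1,512.23; Quinlan 3,012/16,333 × $49,300 = 9,091.51; Ferraro 3,671/16,333 × $49,300 = 11,080.65; Lindqvist 4,133/16,333 × $49,300 = 12,475.17; Okafor 2,600/16,333 × $49,300 = 7,847.92; Marchetti 2,416/16,333 × $49,300 = 7,292.52.
Rounded to nearest $50: Halvorsen $1,500; Quinlan $9,100; Ferraro $11,100; Lindqvist $12,500; Okafor $7,850; Marchetti $7,300. Sum = $49,350.
Difference $49,300 − $49,350 = −$50 applied to largest ownership shares (Lindqvist): Lindqvist becomes $12,450.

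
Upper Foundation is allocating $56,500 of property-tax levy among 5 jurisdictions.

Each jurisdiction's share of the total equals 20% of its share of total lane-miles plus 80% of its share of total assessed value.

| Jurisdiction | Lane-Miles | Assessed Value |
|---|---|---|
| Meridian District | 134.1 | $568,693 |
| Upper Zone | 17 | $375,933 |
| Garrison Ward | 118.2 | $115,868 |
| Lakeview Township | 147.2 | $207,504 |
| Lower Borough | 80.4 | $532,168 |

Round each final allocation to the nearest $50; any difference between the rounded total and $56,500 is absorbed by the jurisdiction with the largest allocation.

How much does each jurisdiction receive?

Lane-miles total 496.9; assessed value total 1,800,166.
Blended shares (20% lane-miles + 80% assessed value): Meridian District 0.3067; Upper Zone 0.1739; Garrison Ward 0.0991; Lakeview Township 0.1515; Lower Borough 0.2689.
Unrounded shares: Meridian District 17,328.76; Upper Zone 9,825.82; Garrison Ward 5,597.29; Lakeview Township 8,557.65; Lower Borough 15,190.47.
At nearest $50: Meridian District $17,350; Upper Zone $9,850; Garrison Ward $5,600; Lakeview Township $8,550; Lower Borough $15,200. Sum = $56,550.
Difference $56,500 − $56,550 = −$50 applied to largest allocation (Meridian District): Meridian District becomes $17,300.

Meridian District: $17,300; Upper Zone: $9,850; Garrison Ward: $5,600; Lakeview Township: $8,550; Lower Borough: $15,200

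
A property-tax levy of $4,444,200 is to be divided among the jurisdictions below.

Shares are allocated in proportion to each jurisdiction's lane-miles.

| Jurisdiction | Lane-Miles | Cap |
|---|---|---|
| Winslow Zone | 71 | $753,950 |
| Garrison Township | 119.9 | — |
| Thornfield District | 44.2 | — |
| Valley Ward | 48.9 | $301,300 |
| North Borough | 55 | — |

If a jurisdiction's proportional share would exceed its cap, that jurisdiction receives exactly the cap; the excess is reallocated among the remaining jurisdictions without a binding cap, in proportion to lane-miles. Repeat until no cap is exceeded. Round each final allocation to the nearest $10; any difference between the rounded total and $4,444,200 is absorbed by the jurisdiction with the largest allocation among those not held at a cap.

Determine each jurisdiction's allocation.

Combined lane-miles = 339.
Pro-rata shares before constraints: Winslow Zone 930,791.15; Garrison Township 1,571,857.17; Thornfield District 579,450.27; Valley Ward 641,066.02; North Borough 721,035.40.
Held at cap: Winslow Zone ($753,950), Valley Ward ($301,300); residual $3,388,950 reallocated over remaining lane-miles 219.1.
Remaining shares: Garrison Township 1,854,564.61 → $1,854,560; Thornfield District 683,667.69 → $683,670; North Borough 850,717.71 → $850,720.

Winslow Zone: $753,950 · Garrison Township: $1,854,560 · Thornfield District: $683,670 · Valley Ward: $301,300 · North Borough: $850,720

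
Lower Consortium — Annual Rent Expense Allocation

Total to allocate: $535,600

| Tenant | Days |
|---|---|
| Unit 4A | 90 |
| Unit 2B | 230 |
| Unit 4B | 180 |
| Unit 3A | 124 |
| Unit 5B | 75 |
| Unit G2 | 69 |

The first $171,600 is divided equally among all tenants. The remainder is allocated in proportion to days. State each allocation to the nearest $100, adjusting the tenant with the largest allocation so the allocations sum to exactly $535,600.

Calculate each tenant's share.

Unit 4A: $71,300 · Unit 2B: $137,600 · Unit 4B: $113,900 · Unit 3A: $87,400 · Unit 5B: $64,100 · Unit G2: $61,300

$171,600 shared equally gives $28,600 per tenant.
Remainder $364,000 by days (total 768): Unit 4A 42,656.25 → $42,700; Unit 2B 109,010.42 → $109,000; Unit 4B 85,312.50 → $85,300; Unit 3A 58,770.83 → $58,800; Unit 5B 35,546.88 → $35,500; Unit G2 32,703.12 → $32,700.
Totals: Unit 4A $28,600 + $42,700 = $71,300; Unit 2B $28,600 + $109,000 = $137,600; Unit 4B $28,600 + $85,300 = $113,900; Unit 3A $28,600 + $58,800 = $87,400; Unit 5B $28,600 + $35,500 = $64,100; Unit G2 $28,600 + $32,700 = $61,300.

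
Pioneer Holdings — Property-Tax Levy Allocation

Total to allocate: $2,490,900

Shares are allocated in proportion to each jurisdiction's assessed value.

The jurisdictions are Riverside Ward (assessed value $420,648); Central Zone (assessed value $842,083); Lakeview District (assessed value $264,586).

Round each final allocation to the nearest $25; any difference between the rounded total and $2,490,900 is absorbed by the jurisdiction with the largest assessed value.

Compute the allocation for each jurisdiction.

Riverside Ward: $686,025 · Central Zone: $1,373,350 · Lakeview District: $431,525

Sum of assessed value: 420,648 + 842,083 + 264,586 = 1,527,317.
Raw shares: Riverside Ward 686,034.47; Central Zone 1,373,352.45; Lakeview District 431,513.08.
At nearest $25: Riverside Ward $686,025; Central Zone $1,373,350; Lakeview District $431,525. Sum = $2,490,900.
No rounding difference to absorb.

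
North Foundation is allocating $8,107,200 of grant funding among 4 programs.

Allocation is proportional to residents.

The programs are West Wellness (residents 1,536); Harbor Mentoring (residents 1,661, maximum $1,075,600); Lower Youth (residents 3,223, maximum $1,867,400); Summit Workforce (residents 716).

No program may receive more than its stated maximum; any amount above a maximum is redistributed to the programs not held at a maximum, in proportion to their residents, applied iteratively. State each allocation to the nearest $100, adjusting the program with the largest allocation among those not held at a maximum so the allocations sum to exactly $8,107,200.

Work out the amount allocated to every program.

West Wellness: $3,522,300 · Harbor Mentoring: $1,075,600 · Lower Youth: $1,867,400 · Summit Workforce: $1,641,900

Total residents = 7,136.
Unconstrained shares: West Wellness 1,745,047.53; Harbor Mentoring 1,887,059.87; Lower Youth 3,661,645.96; Summit Workforce 813,446.64.
Capped: Harbor Mentoring ($1,075,600), Lower Youth ($1,867,400); balance $5,164,200 reallocated over remaining residents 2,252.
Redistributed shares: West Wellness 3,522,296.27 → $3,522,300; Summit Workforce 1,641,903.73 → $1,641,900.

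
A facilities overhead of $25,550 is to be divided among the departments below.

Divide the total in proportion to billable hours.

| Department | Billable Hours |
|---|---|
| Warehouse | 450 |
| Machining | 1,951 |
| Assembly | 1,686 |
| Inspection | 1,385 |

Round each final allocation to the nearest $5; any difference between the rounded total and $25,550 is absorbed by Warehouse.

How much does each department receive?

Warehouse: $2,105 | Machining: $9,110 | Assembly: $7,870 | Inspection: $6,465

Sum of billable hours: 5,472.
Proportional shares: Warehouse 450/5,472 × $25,550 = 2,101.15; Machining 1,951/5,472 × $25,550 = 9,109.66; Assembly 1,686/5,472 × $25,550 = 7,872.31; Inspection 1,385/5,472 × $25,550 = 6,466.88.
After rounding ($5): Warehouse $2,100; Machining $9,110; Assembly $7,870; Inspection $6,465. Sum = $25,545.
Difference $25,550 − $25,545 = +$5 applied to Warehouse: Warehouse becomes $2,105.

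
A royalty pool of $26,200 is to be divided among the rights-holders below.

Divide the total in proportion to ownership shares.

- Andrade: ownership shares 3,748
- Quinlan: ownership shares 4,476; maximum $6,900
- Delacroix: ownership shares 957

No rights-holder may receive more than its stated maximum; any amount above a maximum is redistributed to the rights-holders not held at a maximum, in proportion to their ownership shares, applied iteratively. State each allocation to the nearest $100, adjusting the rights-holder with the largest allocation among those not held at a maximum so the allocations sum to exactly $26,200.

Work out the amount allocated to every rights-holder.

Total ownership shares = 9,181.
Unconstrained shares: Andrade 10,695.74; Quinlan 12,773.25; Delacroix 2,731.01.
Capped: Quinlan ($6,900); remaining pool $19,300 reallocated over remaining ownership shares 4,705.
Redistributed shares: Andrade 15,374.37 → $15,400; Delacroix 3,925.63 → $3,900.

Andrade: $15,400 | Quinlan: $6,900 | Delacroix: $3,900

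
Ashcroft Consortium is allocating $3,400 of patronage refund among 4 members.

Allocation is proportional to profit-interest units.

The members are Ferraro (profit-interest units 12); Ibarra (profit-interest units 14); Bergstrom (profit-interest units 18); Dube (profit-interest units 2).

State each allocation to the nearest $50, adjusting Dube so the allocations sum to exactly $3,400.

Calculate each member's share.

Sum of profit-interest units: 46.
Raw shares: Ferraro 12/46 × $3,400 = 886.96; Ibarra 14/46 × $3,400 = 1,034.78; Bergstrom 18/46 × $3,400 = 1,330.43; Dube 2/46 × $3,400 = 147.83.
Rounded to nearest $50: Ferraro $900; Ibarra $1,050; Bergstrom $1,350; Dube $150. Sum = $3,450.
Difference $3,400 − $3,450 = −$50 applied to Dube: Dube becomes $100.

Ferraro: $900 | Ibarra: $1,050 | Bergstrom: $1,350 | Dube: $100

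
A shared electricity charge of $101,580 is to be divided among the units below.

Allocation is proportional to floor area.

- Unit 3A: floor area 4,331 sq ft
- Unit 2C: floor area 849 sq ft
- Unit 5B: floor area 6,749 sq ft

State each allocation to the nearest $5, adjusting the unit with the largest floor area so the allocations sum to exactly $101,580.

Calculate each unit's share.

Unit 3A: $36,880 · Unit 2C: $7,230 · Unit 5B: $57,470

Combined floor area = 4,331 + 849 + 6,749 = 11,929.
Pro-rata amounts: Unit 3A 36,880.12; Unit 2C 7,229.56; Unit 5B 57,470.32.
After rounding ($5): Unit 3A $36,880; Unit 2C $7,230; Unit 5B $57,470. Sum = $101,580.
Sum already equals the total — no adjustment.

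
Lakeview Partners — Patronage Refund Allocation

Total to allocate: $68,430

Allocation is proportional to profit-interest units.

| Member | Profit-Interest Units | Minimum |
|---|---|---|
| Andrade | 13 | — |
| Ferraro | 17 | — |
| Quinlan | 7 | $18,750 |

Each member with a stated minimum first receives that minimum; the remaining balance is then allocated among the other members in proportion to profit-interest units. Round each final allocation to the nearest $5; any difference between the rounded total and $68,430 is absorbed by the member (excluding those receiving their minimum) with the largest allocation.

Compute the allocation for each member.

Minimums first: Quinlan $18,750. Remaining pool $49,680.
Remaining pool split over remaining profit-interest units 30: Andrade 21,528.00 → $21,530; Ferraro 28,152.00 → $28,150.

Andrade: $21,530 | Ferraro: $28,150 | Quinlan: $18,750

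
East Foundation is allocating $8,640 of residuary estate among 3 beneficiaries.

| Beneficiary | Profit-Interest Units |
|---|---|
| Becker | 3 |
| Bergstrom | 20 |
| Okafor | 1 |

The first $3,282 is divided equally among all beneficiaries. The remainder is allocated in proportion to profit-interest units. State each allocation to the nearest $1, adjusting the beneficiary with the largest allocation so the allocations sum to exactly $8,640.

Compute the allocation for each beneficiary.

Becker: $1,764; Bergstrom: $5,559; Okafor: $1,317

Equal tier: $3,282 ÷ 3 = $1,094 apiece.
Remainder $5,358 by profit-interest units (total 24): Becker 669.75 → $670; Bergstrom 4,465.00 → $4,465; Okafor 223.25 → $223.
Totals: Becker $1,094 + $670 = $1,764; Bergstrom $1,094 + $4,465 = $5,559; Okafor $1,094 + $223 = $1,317.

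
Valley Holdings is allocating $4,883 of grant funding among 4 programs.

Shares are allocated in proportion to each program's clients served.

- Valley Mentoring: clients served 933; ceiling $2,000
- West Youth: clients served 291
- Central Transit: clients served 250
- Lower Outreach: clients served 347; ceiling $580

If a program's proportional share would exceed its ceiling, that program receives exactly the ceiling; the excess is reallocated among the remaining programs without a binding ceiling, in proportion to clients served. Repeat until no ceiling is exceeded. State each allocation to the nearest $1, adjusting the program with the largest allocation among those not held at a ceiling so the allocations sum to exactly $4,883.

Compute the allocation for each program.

Valley Mentoring: $2,000 | West Youth: $1,239 | Central Transit: $1,064 | Lower Outreach: $580

Combined clients served = 1,821.
Proportional shares (ignoring caps): Valley Mentoring 2,501.83; West Youth 780.31; Central Transit 670.37; Lower Outreach 930.48.
Capped: Valley Mentoring ($2,000), Lower Outreach ($580); remaining pool $2,303 reallocated over remaining clients served 541.
Shares after redistribution: West Youth 1,238.77 → $1,239; Central Transit 1,064.23 → $1,064.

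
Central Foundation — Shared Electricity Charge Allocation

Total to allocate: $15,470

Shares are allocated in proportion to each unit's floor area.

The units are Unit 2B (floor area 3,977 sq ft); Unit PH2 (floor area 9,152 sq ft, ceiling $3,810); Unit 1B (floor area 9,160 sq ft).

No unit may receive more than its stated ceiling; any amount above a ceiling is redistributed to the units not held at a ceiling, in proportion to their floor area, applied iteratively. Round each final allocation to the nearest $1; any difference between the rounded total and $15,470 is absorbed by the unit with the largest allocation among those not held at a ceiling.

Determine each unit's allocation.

Unit 2B: $3,530 · Unit PH2: $3,810 · Unit 1B: $8,130

Sum of floor area: 22,289.
Pro-rata shares before constraints: Unit 2B 2,760.29; Unit PH2 6,352.08; Unit 1B 6,357.63.
Capped: Unit PH2 ($3,810); residual $11,660 reallocated over remaining floor area 13,137.
Remaining shares: Unit 2B 3,529.86 → $3,530; Unit 1B 8,130.14 → $8,130.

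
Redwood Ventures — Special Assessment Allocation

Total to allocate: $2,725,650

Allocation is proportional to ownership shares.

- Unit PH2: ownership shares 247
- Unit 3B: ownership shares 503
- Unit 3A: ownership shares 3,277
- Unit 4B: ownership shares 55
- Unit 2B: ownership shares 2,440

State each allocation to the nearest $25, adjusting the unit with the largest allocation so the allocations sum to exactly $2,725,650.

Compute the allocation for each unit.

Unit PH2: $103,225; Unit 3B: $210,200; Unit 3A: $1,369,525; Unit 4B: $22,975; Unit 2B: $1,019,725

Combined ownership shares = 6,522.
Proportional shares: Unit PH2 247/6,522 × $2,725,650 = 103,225.32; Unit 3B 503/6,522 × $2,725,650 = 210,211.89; Unit 3A 3,277/6,522 × $2,725,650 = 1,369,511.66; Unit 4B 55/6,522 × $2,725,650 = 22,985.40; Unit 2B 2,440/6,522 × $2,725,650 = 1,019,715.73.
Rounded to nearest $25: Unit PH2 $103,225; Unit 3B $210,200; Unit 3A $1,369,500; Unit 4B $22,975; Unit 2B $1,019,725. Sum = $2,725,625.
Difference $2,725,650 − $2,725,625 = +$25 applied to largest allocation (Unit 3A): Unit 3A becomes $1,369,525.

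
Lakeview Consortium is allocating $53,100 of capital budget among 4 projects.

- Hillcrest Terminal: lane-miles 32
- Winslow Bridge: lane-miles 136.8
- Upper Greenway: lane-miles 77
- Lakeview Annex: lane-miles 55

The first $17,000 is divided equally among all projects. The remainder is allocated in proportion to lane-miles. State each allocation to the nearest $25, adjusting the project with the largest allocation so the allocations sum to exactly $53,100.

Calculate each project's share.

Hillcrest Terminal: $8,100; Winslow Bridge: $20,650; Upper Greenway: $13,500; Lakeview Annex: $10,850

First tranche $17,000 split equally: $4,250 each.
Remainder $36,100 by lane-miles (total 300.8): Hillcrest Terminal 3,840.43 → $3,850; Winslow Bridge 16,417.82 → $16,425; Upper Greenway 9,241.02 → $9,250; Lakeview Annex 6,600.73 → $6,600.
Rounding difference −$25 on remainder applied to Winslow Bridge.
Totals: Hillcrest Terminal $4,250 + $3,850 = $8,100; Winslow Bridge $4,250 + $16,400 = $20,650; Upper Greenway $4,250 + $9,250 = $13,500; Lakeview Annex $4,250 + $6,600 = $10,850.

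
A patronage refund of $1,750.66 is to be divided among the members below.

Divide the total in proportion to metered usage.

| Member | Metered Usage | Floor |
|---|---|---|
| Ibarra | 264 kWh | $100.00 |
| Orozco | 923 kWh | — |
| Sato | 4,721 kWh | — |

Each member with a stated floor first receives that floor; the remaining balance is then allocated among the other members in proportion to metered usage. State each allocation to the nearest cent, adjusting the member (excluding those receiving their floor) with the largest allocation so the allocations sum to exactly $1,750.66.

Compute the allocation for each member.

Ibarra: $100.00 | Orozco: $269.94 | Sato: $1,380.72

Guaranteed amounts: Ibarra $100.00. Balance $1,650.66.
Balance split over remaining metered usage 5,644: Orozco 269.9432 → $269.94; Sato 1,380.7168 → $1,380.72.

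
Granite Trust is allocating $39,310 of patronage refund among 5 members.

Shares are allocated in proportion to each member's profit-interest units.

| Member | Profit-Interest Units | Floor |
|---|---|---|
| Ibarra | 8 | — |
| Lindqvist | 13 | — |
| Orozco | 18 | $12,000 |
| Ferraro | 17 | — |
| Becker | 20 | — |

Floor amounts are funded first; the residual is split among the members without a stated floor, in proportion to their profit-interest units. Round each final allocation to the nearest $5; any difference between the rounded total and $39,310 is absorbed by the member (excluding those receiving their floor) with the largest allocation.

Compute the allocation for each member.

Fund the minimums — Orozco $12,000. Remaining pool $27,310.
Remaining pool split over remaining profit-interest units 58: Ibarra 3,766.90 → $3,765; Lindqvist 6,121.21 → $6,120; Ferraro 8,004.66 → $8,005; Becker 9,417.24 → $9,415.
Rounding difference +$5 applied to Becker → $9,420.

Ibarra: $3,765 | Lindqvist: $6,120 | Orozco: $12,000 | Ferraro: $8,005 | Becker: $9,420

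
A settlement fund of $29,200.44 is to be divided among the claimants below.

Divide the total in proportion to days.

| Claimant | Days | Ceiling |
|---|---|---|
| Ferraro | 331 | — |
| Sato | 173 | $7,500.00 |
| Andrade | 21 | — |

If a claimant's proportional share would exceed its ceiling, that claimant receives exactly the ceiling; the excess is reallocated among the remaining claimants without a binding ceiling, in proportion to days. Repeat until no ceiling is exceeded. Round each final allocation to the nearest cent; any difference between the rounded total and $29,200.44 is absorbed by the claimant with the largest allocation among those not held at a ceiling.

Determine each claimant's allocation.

Combined days = 525.
Pro-rata shares before constraints: Ferraro 18,410.1822; Sato 9,622.2402; Andrade 1,168.0176.
Cap binds for Sato ($7,500.00); remaining pool $21,700.44 reallocated over remaining days 352.
Redistributed shares: Ferraro 20,405.8115 → $20,405.81; Andrade 1,294.6285 → $1,294.63.

Ferraro: $20,405.81 · Sato: $7,500.00 · Andrade: $1,294.63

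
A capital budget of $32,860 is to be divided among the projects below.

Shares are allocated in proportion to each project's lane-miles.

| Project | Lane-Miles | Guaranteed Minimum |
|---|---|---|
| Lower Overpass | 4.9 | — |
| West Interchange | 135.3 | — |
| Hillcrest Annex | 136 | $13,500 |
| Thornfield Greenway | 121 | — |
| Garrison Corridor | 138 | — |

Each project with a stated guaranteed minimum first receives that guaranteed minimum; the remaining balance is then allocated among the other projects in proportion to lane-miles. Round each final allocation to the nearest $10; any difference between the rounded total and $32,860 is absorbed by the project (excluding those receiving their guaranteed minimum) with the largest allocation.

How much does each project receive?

Lower Overpass: $240 | West Interchange: $6,560 | Hillcrest Annex: $13,500 | Thornfield Greenway: $5,870 | Garrison Corridor: $6,690

Guaranteed amounts: Hillcrest Annex $13,500. Remaining pool $19,360.
Remaining pool split over remaining lane-miles 399.2: Lower Overpass 237.64 → $240; West Interchange 6,561.64 → $6,560; Thornfield Greenway 5,868.14 → $5,870; Garrison Corridor 6,692.59 → $6,690.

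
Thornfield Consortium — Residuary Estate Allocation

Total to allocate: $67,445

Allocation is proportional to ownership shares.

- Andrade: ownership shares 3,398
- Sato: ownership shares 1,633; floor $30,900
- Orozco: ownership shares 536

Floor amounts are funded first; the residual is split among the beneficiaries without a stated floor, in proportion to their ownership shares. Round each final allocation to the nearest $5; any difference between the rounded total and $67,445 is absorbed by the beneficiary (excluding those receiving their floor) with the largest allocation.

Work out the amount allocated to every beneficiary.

Andrade: $31,565 | Sato: $30,900 | Orozco: $4,980

Guaranteed amounts: Sato $30,900. Remaining pool $36,545.
Remaining pool split over remaining ownership shares 3,934: Andrade 31,565.81 → $31,565; Orozco 4,979.19 → $4,980.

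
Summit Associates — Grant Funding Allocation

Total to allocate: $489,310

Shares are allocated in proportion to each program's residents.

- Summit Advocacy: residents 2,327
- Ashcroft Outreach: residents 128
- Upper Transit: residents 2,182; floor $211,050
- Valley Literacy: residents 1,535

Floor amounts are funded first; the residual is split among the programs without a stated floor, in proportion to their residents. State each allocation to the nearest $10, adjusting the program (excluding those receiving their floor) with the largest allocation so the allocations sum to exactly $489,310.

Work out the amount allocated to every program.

Summit Advocacy: $162,280; Ashcroft Outreach: $8,930; Upper Transit: $211,050; Valley Literacy: $107,050

Minimums first: Upper Transit $211,050. Residual $278,260.
Residual split over remaining residents 3,990: Summit Advocacy 162,283.46 → $162,280; Ashcroft Outreach 8,926.64 → $8,930; Valley Literacy 107,049.90 → $107,050.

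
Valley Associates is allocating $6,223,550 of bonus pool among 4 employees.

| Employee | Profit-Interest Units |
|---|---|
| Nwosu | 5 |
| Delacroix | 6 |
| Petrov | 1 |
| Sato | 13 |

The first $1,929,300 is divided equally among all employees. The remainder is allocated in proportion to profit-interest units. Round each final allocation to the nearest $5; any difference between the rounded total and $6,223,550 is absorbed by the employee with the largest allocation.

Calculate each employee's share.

Nwosu: $1,341,175 · Delacroix: $1,512,945 · Petrov: $654,095 · Sato: $2,715,335

$1,929,300 shared equally gives $482,325 per employee.
Remainder $4,294,250 by profit-interest units (total 25): Nwosu 858,850.00 → $858,850; Delacroix 1,030,620.00 → $1,030,620; Petrov 171,770.00 → $171,770; Sato 2,233,010.00 → $2,233,010.
Totals: Nwosu $482,325 + $858,850 = $1,341,175; Delacroix $482,325 + $1,030,620 = $1,512,945; Petrov $482,325 + $171,770 = $654,095; Sato $482,325 + $2,233,010 = $2,715,335.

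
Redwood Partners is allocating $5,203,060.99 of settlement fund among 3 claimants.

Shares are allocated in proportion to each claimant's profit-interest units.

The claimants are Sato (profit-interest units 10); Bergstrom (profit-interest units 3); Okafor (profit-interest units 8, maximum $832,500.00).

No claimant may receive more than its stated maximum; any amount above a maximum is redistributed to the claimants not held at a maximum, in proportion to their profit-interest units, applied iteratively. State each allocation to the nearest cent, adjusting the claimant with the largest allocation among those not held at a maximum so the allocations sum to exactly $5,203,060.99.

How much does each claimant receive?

Sato: $3,361,969.99 · Bergstrom: $1,008,591.00 · Okafor: $832,500.00

Total profit-interest units = 21.
Unconstrained shares: Sato 2,477,648.0905; Bergstrom 743,294.4271; Okafor 1,982,118.4724.
Held at cap: Okafor ($832,500.00); balance $4,370,560.99 reallocated over remaining profit-interest units 13.
Shares after redistribution: Sato 3,361,969.9923 → $3,361,969.99; Bergstrom 1,008,590.9977 → $1,008,591.00.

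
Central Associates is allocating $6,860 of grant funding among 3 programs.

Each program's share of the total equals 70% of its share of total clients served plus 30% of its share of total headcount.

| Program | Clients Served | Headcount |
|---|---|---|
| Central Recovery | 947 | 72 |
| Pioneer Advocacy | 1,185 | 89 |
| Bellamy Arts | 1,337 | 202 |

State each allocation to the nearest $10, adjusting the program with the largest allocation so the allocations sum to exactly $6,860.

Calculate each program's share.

Clients served total 3,469; headcount total 363.
Composite weights (70% clients served + 30% headcount): Central Recovery 0.2506; Pioneer Advocacy 0.3127; Bellamy Arts 0.4367.
Pro-rata amounts: Central Recovery 1,719.09; Pioneer Advocacy 2,144.93; Bellamy Arts 2,995.98.
At nearest $10: Central Recovery $1,720; Pioneer Advocacy $2,140; Bellamy Arts $3,000. Sum = $6,860.
Rounded total matches; no reconciliation needed.

Central Recovery: $1,720 · Pioneer Advocacy: $2,140 · Bellamy Arts: $3,000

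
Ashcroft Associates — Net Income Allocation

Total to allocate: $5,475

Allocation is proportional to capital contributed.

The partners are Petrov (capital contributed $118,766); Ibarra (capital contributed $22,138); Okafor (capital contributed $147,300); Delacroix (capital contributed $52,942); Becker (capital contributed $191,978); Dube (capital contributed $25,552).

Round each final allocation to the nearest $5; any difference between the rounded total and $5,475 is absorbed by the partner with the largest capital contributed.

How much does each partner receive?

Capital contributed total: 118,766 + 22,138 + 147,300 + 52,942 + 191,978 + 25,552 = 558,676.
Unrounded shares: Petrov 1,163.90; Ibarra 216.95; Okafor 1,443.53; Delacroix 518.83; Becker 1,881.38; Dube 250.41.
Rounded to nearest $5: Petrov $1,165; Ibarra $215; Okafor $1,445; Delacroix $520; Becker $1,880; Dube $250. Sum = $5,475.
No rounding difference to absorb.

Petrov: $1,165; Ibarra: $215; Okafor: $1,445; Delacroix: $520; Becker: $1,880; Dube: $250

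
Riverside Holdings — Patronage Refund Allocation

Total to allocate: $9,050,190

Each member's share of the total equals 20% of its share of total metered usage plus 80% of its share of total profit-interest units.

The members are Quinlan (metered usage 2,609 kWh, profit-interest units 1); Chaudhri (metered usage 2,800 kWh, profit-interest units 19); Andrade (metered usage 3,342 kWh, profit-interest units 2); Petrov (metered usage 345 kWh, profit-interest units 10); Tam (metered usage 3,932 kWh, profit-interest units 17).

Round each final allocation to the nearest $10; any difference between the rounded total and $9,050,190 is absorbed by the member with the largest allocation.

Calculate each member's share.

Quinlan: $510,240; Chaudhri: $3,196,420; Andrade: $759,840; Petrov: $1,525,510; Tam: $3,058,180

Totals — metered usage 13,028, profit-interest units 49.
Combined weights (20% metered usage + 80% profit-interest units): Quinlan 0.0564; Chaudhri 0.3532; Andrade 0.0840; Petrov 0.1686; Tam 0.3379.
Raw shares: Quinlan 510,238.18; Chaudhri 3,196,422.33; Andrade 759,835.34; Petrov 1,525,514.43; Tam 3,058,179.72.
Rounded to nearest $10: Quinlan $510,240; Chaudhri $3,196,420; Andrade $759,840; Petrov $1,525,510; Tam $3,058,180. Sum = $9,050,190.
Rounded total matches; no reconciliation needed.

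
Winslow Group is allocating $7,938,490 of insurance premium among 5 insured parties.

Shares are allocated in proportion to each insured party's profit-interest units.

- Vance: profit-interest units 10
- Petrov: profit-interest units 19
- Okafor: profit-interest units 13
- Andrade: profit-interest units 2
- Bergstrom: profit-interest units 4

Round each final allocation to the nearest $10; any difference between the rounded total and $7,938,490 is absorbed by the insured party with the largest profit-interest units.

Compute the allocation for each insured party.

Total profit-interest units = 10 + 19 + 13 + 2 + 4 = 48.
Pro-rata amounts: Vance 1,653,852.08; Petrov 3,142,318.96; Okafor 2,150,007.71; Andrade 330,770.42; Bergstrom 661,540.83.
At nearest $10: Vance $1,653,850; Petrov $3,142,320; Okafor $2,150,010; Andrade $330,770; Bergstrom $661,540. Sum = $7,938,490.
Rounded total matches; no reconciliation needed.

Vance: $1,653,850 | Petrov: $3,142,320 | Okafor: $2,150,010 | Andrade: $330,770 | Bergstrom: $661,540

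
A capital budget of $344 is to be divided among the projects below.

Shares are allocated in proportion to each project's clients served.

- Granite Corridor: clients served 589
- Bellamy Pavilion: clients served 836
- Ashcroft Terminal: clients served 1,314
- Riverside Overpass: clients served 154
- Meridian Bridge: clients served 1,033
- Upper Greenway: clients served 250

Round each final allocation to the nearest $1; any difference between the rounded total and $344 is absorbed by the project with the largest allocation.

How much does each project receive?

Total clients served = 4,176.
Pro-rata amounts: Granite Corridor 589/4,176 × $344 = 48.52; Bellamy Pavilion 836/4,176 × $344 = 68.87; Ashcroft Terminal 1,314/4,176 × $344 = 108.24; Riverside Overpass 154/4,176 × $344 = 12.69; Meridian Bridge 1,033/4,176 × $344 = 85.09; Upper Greenway 250/4,176 × $344 = 20.59.
At nearest $1: Granite Corridor $49; Bellamy Pavilion $69; Ashcroft Terminal $108; Riverside Overpass $13; Meridian Bridge $85; Upper Greenway $21. Sum = $345.
Difference $344 − $345 = −$1 applied to largest allocation (Ashcroft Terminal): Ashcroft Terminal becomes $107.

Granite Corridor: $49; Bellamy Pavilion: $69; Ashcroft Terminal: $107; Riverside Overpass: $13; Meridian Bridge: $85; Upper Greenway: $21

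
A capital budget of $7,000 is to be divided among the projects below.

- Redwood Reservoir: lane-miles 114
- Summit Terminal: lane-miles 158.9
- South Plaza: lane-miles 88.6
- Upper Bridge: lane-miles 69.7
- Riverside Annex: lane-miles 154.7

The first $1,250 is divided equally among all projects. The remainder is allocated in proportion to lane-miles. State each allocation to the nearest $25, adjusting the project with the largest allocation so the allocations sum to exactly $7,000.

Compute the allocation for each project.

Redwood Reservoir: $1,375 | Summit Terminal: $1,800 | South Plaza: $1,125 | Upper Bridge: $925 | Riverside Annex: $1,775

First tranche $1,250 split equally: $250 each.
Remainder $5,750 by lane-miles (total 585.9): Redwood Reservoir 1,118.79 → $1,125; Summit Terminal 1,559.44 → $1,550; South Plaza 869.52 → $875; Upper Bridge 684.03 → $675; Riverside Annex 1,518.22 → $1,525.
Totals: Redwood Reservoir $250 + $1,125 = $1,375; Summit Terminal $250 + $1,550 = $1,800; South Plaza $250 + $875 = $1,125; Upper Bridge $250 + $675 = $925; Riverside Annex $250 + $1,525 = $1,775.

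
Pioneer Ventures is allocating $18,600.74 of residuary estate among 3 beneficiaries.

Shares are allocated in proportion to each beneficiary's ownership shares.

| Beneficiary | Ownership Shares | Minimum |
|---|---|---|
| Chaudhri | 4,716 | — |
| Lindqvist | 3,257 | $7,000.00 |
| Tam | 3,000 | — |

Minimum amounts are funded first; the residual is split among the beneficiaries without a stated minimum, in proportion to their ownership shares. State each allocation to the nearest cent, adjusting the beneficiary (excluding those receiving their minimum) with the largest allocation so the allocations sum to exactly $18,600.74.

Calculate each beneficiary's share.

Chaudhri: $7,090.34 | Lindqvist: $7,000.00 | Tam: $4,510.40

Fund the minimums — Lindqvist $7,000.00. Residual $11,600.74.
Residual split over remaining ownership shares 7,716: Chaudhri 7,090.3434 → $7,090.34; Tam 4,510.3966 → $4,510.40.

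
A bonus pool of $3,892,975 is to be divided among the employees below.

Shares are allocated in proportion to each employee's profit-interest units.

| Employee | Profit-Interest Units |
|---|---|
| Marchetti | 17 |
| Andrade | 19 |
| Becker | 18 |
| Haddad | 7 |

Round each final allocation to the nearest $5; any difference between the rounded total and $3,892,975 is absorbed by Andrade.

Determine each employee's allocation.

Profit-interest units total: 61.
Pro-rata amounts: Marchetti 17/61 × $3,892,975 = 1,084,927.46; Andrade 19/61 × $3,892,975 = 1,212,565.98; Becker 18/61 × $3,892,975 = 1,148,746.72; Haddad 7/61 × $3,892,975 = 446,734.84.
At nearest $5: Marchetti $1,084,925; Andrade $1,212,565; Becker $1,148,745; Haddad $446,735. Sum = $3,892,970.
Difference $3,892,975 − $3,892,970 = +$5 applied to Andrade: Andrade becomes $1,212,570.

Marchetti: $1,084,925 · Andrade: $1,212,570 · Becker: $1,148,745 · Haddad: $446,735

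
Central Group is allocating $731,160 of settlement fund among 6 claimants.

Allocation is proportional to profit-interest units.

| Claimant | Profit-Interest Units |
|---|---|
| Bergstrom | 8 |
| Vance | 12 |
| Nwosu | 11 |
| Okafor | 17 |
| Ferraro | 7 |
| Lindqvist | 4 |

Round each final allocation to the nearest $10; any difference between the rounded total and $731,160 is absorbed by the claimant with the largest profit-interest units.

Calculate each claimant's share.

Bergstrom: $99,140 | Vance: $148,710 | Nwosu: $136,320 | Okafor: $210,670 | Ferraro: $86,750 | Lindqvist: $49,570

Combined profit-interest units = 8 + 12 + 11 + 17 + 7 + 4 = 59.
Raw shares: Bergstrom 99,140.34; Vance 148,710.51; Nwosu 136,317.97; Okafor 210,673.22; Ferraro 86,747.80; Lindqvist 49,570.17.
At nearest $10: Bergstrom $99,140; Vance $148,710; Nwosu $136,320; Okafor $210,670; Ferraro $86,750; Lindqvist $49,570. Sum = $731,160.
Rounded total matches; no reconciliation needed.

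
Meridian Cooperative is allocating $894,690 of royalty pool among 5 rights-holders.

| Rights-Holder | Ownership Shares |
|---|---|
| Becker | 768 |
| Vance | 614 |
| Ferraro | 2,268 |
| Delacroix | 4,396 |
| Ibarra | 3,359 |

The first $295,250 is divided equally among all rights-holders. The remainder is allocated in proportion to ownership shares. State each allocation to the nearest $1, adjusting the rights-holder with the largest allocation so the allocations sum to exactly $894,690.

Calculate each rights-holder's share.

$295,250 shared equally gives $59,050 per rights-holder.
Remainder $599,440 by ownership shares (total 11,405): Becker 40,365.62 → $40,366; Vance 32,271.47 → $32,271; Ferraro 119,204.73 → $119,205; Delacroix 231,051.14 → $231,051; Ibarra 176,547.04 → $176,547.
Totals: Becker $59,050 + $40,366 = $99,416; Vance $59,050 + $32,271 = $91,321; Ferraro $59,050 + $119,205 = $178,255; Delacroix $59,050 + $231,051 = $290,101; Ibarra $59,050 + $176,547 = $235,597.

Becker: $99,416; Vance: $91,321; Ferraro: $178,255; Delacroix: $290,101; Ibarra: $235,597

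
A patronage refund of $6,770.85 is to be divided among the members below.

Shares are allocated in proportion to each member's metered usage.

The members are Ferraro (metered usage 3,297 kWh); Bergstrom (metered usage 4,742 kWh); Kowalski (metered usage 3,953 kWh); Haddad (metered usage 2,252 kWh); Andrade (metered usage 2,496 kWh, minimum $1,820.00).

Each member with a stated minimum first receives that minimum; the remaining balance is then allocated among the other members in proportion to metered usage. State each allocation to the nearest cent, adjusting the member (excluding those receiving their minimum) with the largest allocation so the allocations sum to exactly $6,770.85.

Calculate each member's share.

Ferraro: $1,145.95; Bergstrom: $1,648.20; Kowalski: $1,373.96; Haddad: $782.74; Andrade: $1,820.00

Minimums first: Andrade $1,820.00. Balance $4,950.85.
Balance split over remaining metered usage 14,244: Ferraro 1,145.9529 → $1,145.95; Bergstrom 1,648.1979 → $1,648.20; Kowalski 1,373.9617 → $1,373.96; Haddad 782.7376 → $782.74.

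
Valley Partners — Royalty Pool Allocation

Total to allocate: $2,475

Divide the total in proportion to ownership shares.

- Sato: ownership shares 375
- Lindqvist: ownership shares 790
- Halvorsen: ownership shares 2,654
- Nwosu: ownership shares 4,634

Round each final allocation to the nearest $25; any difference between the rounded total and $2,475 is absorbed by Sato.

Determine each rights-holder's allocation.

Ownership shares total: 8,453.
Raw shares: Sato 375/8,453 × $2,475 = 109.80; Lindqvist 790/8,453 × $2,475 = 231.31; Halvorsen 2,654/8,453 × $2,475 = 777.08; Nwosu 4,634/8,453 × $2,475 = 1,356.81.
After rounding ($25): Sato $100; Lindqvist $225; Halvorsen $775; Nwosu $1,350. Sum = $2,450.
Difference $2,475 − $2,450 = +$25 applied to Sato: Sato becomes $125.

Sato: $125 | Lindqvist: $225 | Halvorsen: $775 | Nwosu: $1,350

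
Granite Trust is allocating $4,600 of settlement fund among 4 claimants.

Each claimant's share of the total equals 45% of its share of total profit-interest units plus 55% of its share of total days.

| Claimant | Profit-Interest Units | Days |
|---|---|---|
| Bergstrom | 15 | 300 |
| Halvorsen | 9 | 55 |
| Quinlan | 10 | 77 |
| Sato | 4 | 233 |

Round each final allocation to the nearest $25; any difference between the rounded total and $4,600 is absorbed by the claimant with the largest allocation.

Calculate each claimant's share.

Bergstrom: $1,950; Halvorsen: $700; Quinlan: $850; Sato: $1,100

Totals — profit-interest units 38, days 665.
Composite weights (45% profit-interest units + 55% days): Bergstrom 0.4258; Halvorsen 0.1521; Quinlan 0.1821; Sato 0.2401.
Proportional shares: Bergstrom 1,958.46; Halvorsen 699.51; Quinlan 837.68; Sato 1,104.35.
After rounding ($25): Bergstrom $1,950; Halvorsen $700; Quinlan $850; Sato $1,100. Sum = $4,600.
No rounding difference to absorb.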